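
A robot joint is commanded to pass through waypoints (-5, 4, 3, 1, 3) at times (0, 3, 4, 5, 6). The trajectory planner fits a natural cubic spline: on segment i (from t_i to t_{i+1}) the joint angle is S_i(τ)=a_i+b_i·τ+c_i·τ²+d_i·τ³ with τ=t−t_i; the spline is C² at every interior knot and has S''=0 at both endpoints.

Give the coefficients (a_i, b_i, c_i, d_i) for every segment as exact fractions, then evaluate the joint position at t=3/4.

  seg 0: a=-5 b=126/29 c=0 d=-13/87
  seg 1: a=4 b=9/29 c=-39/29 d=1/29
  seg 2: a=3 b=-66/29 c=-36/29 d=44/29
  seg 3: a=1 b=-6/29 c=96/29 d=-32/29
S(3/4) = -3349/1856

Δ: Δ0=3, Δ1=-1, Δ2=-2, Δ3=2
row 1: diag=8, rhs=-24; c'=1/8, d'=-3
row 2: denom=4−1·1/8=31/8; d'=(-6−1·-3)/(31/8)=-24/31
row 3: denom=4−1·8/31=116/31; d'=(24−1·-24/31)/(116/31)=192/29
back: M3=192/29
back: M2=-24/31−8/31·192/29=-72/29
back: M1=-3−1/8·-72/29=-78/29
M: M0=0, M1=-78/29, M2=-72/29, M3=192/29, M4=0
seg 0: a=-5, c=M0/2=0, d=(M1−M0)/(6·3)=-13/87, b=Δ0−h0·(2M0+M1)/6=126/29
seg 1: a=4, c=M1/2=-39/29, d=(M2−M1)/(6·1)=1/29, b=Δ1−h1·(2M1+M2)/6=9/29
seg 2: a=3, c=M2/2=-36/29, d=(M3−M2)/(6·1)=44/29, b=Δ2−h2·(2M2+M3)/6=-66/29
seg 3: a=1, c=M3/2=96/29, d=(M4−M3)/(6·1)=-32/29, b=Δ3−h3·(2M3+M4)/6=-6/29
t_q=3/4 → seg 0, τ=3/4; S=-5+126/29·τ+0·τ²+-13/87·τ³=-3349/1856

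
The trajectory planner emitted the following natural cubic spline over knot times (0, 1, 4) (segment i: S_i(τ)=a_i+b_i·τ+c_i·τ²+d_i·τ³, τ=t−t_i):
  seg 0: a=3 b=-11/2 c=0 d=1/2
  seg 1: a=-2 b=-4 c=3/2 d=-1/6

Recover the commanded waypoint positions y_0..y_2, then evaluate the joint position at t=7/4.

y_0 = S_0(0) = a_0 = 3
y_1 = S_1(0) = a_1 = -2
y_2 = S_1(3) = -5
t_q=7/4 is in segment 1 (τ=3/4); S_1(τ)=-541/128

y_0=3 y_1=-2 y_2=-5
S(7/4) = -541/128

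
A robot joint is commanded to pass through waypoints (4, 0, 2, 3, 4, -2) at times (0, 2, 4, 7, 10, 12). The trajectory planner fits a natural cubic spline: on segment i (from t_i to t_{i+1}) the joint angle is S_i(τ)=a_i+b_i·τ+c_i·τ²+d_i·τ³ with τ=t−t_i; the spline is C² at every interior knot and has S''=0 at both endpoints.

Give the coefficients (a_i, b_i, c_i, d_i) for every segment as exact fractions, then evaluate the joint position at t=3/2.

Δ: Δ0=-2, Δ1=1, Δ2=1/3, Δ3=1/3, Δ4=-3
row 1: diag=8, rhs=18; c'=1/4, d'=9/4
row 2: denom=10−2·1/4=19/2; d'=(-4−2·9/4)/(19/2)=-17/19
row 3: denom=12−3·6/19=210/19; d'=(0−3·-17/19)/(210/19)=17/70
row 4: denom=10−3·19/70=643/70; d'=(-20−3·17/70)/(643/70)=-1451/643
back: M4=-1451/643
back: M3=17/70−19/70·-1451/643=550/643
back: M2=-17/19−6/19·550/643=-749/643
back: M1=9/4−1/4·-749/643=1634/643
M: M0=0, M1=1634/643, M2=-749/643, M3=550/643, M4=-1451/643, M5=0
seg 0: a=4, c=M0/2=0, d=(M1−M0)/(6·2)=817/3858, b=Δ0−h0·(2M0+M1)/6=-5492/1929
seg 1: a=0, c=M1/2=817/643, d=(M2−M1)/(6·2)=-2383/7716, b=Δ1−h1·(2M1+M2)/6=-590/1929
seg 2: a=2, c=M2/2=-749/1286, d=(M3−M2)/(6·3)=433/3858, b=Δ2−h2·(2M2+M3)/6=2065/1929
seg 3: a=3, c=M3/2=275/643, d=(M4−M3)/(6·3)=-667/3858, b=Δ3−h3·(2M3+M4)/6=2339/3858
seg 4: a=4, c=M4/2=-1451/1286, d=(M5−M4)/(6·2)=1451/7716, b=Δ4−h4·(2M4+M5)/6=-2885/1929
t_q=3/2 → seg 0, τ=3/2; S=4+-5492/1929·τ+0·τ²+817/3858·τ³=4569/10288

  seg 0: a=4 b=-5492/1929 c=0 d=817/3858
  seg 1: a=0 b=-590/1929 c=817/643 d=-2383/7716
  seg 2: a=2 b=2065/1929 c=-749/1286 d=433/3858
  seg 3: a=3 b=2339/3858 c=275/643 d=-667/3858
  seg 4: a=4 b=-2885/1929 c=-1451/1286 d=1451/7716
S(3/2) = 4569/10288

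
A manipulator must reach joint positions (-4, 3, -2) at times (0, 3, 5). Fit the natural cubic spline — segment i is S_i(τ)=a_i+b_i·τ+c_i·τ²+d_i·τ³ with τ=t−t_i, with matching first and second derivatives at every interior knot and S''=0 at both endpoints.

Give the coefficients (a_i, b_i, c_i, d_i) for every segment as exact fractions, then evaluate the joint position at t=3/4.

  seg 0: a=-4 b=227/60 c=0 d=-29/180
  seg 1: a=3 b=-17/30 c=-29/20 d=29/120
S(3/4) = -315/256

Δ: Δ0=7/3, Δ1=-5/2
row 1: diag=10, rhs=-29; c'=1/5, d'=-29/10
back: M1=-29/10
M: M0=0, M1=-29/10, M2=0
seg 0: a=-4, c=M0/2=0, d=(M1−M0)/(6·3)=-29/180, b=Δ0−h0·(2M0+M1)/6=227/60
seg 1: a=3, c=M1/2=-29/20, d=(M2−M1)/(6·2)=29/120, b=Δ1−h1·(2M1+M2)/6=-17/30
t_q=3/4 → seg 0, τ=3/4; S=-4+227/60·τ+0·τ²+-29/180·τ³=-315/256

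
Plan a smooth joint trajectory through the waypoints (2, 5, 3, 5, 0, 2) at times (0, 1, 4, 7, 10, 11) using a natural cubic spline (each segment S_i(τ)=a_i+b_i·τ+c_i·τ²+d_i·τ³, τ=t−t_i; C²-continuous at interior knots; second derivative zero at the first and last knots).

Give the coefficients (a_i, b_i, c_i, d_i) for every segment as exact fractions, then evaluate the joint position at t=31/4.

  seg 0: a=2 b=1198/333 c=0 d=-199/333
  seg 1: a=5 b=601/333 c=-199/111 d=968/2997
  seg 2: a=3 b=-77/333 c=371/333 d=-22/81
  seg 3: a=5 b=-293/333 c=-443/333 d=1067/2997
  seg 4: a=0 b=250/333 c=208/111 d=-208/333
S(31/4) = 8861/2368

Δ: Δ0=3, Δ1=-2/3, Δ2=2/3, Δ3=-5/3, Δ4=2
row 1: diag=8, rhs=-22; c'=3/8, d'=-11/4
row 2: denom=12−3·3/8=87/8; d'=(8−3·-11/4)/(87/8)=130/87
row 3: denom=12−3·8/29=324/29; d'=(-14−3·130/87)/(324/29)=-134/81
row 4: denom=8−3·29/108=259/36; d'=(22−3·-134/81)/(259/36)=416/111
back: M4=416/111
back: M3=-134/81−29/108·416/111=-886/333
back: M2=130/87−8/29·-886/333=742/333
back: M1=-11/4−3/8·742/333=-398/111
M: M0=0, M1=-398/111, M2=742/333, M3=-886/333, M4=416/111, M5=0
seg 0: a=2, c=M0/2=0, d=(M1−M0)/(6·1)=-199/333, b=Δ0−h0·(2M0+M1)/6=1198/333
seg 1: a=5, c=M1/2=-199/111, d=(M2−M1)/(6·3)=968/2997, b=Δ1−h1·(2M1+M2)/6=601/333
seg 2: a=3, c=M2/2=371/333, d=(M3−M2)/(6·3)=-22/81, b=Δ2−h2·(2M2+M3)/6=-77/333
seg 3: a=5, c=M3/2=-443/333, d=(M4−M3)/(6·3)=1067/2997, b=Δ3−h3·(2M3+M4)/6=-293/333
seg 4: a=0, c=M4/2=208/111, d=(M5−M4)/(6·1)=-208/333, b=Δ4−h4·(2M4+M5)/6=250/333
t_q=31/4 → seg 3, τ=3/4; S=5+-293/333·τ+-443/333·τ²+1067/2997·τ³=8861/2368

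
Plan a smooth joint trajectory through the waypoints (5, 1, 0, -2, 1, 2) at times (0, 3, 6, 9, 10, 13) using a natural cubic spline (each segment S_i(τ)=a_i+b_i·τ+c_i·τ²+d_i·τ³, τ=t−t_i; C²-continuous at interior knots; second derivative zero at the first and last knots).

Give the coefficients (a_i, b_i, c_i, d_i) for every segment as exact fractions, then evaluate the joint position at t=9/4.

Δ: Δ0=-4/3, Δ1=-1/3, Δ2=-2/3, Δ3=3, Δ4=1/3
row 1: diag=12, rhs=6; c'=1/4, d'=1/2
row 2: denom=12−3·1/4=45/4; d'=(-2−3·1/2)/(45/4)=-14/45
row 3: denom=8−3·4/15=36/5; d'=(22−3·-14/45)/(36/5)=86/27
row 4: denom=8−1·5/36=283/36; d'=(-16−1·86/27)/(283/36)=-2072/849
back: M4=-2072/849
back: M3=86/27−5/36·-2072/849=2992/849
back: M2=-14/45−4/15·2992/849=-354/283
back: M1=1/2−1/4·-354/283=230/283
M: M0=0, M1=230/283, M2=-354/283, M3=2992/849, M4=-2072/849, M5=0
seg 0: a=5, c=M0/2=0, d=(M1−M0)/(6·3)=115/2547, b=Δ0−h0·(2M0+M1)/6=-1477/849
seg 1: a=1, c=M1/2=115/283, d=(M2−M1)/(6·3)=-292/2547, b=Δ1−h1·(2M1+M2)/6=-442/849
seg 2: a=0, c=M2/2=-177/283, d=(M3−M2)/(6·3)=2027/7641, b=Δ2−h2·(2M2+M3)/6=-1000/849
seg 3: a=-2, c=M3/2=1496/849, d=(M4−M3)/(6·1)=-844/849, b=Δ3−h3·(2M3+M4)/6=1895/849
seg 4: a=1, c=M4/2=-1036/849, d=(M5−M4)/(6·3)=1036/7641, b=Δ4−h4·(2M4+M5)/6=785/283
t_q=9/4 → seg 0, τ=9/4; S=5+-1477/849·τ+0·τ²+115/2547·τ³=28979/18112

  seg 0: a=5 b=-1477/849 c=0 d=115/2547
  seg 1: a=1 b=-442/849 c=115/283 d=-292/2547
  seg 2: a=0 b=-1000/849 c=-177/283 d=2027/7641
  seg 3: a=-2 b=1895/849 c=1496/849 d=-844/849
  seg 4: a=1 b=785/283 c=-1036/849 d=1036/7641
S(9/4) = 28979/18112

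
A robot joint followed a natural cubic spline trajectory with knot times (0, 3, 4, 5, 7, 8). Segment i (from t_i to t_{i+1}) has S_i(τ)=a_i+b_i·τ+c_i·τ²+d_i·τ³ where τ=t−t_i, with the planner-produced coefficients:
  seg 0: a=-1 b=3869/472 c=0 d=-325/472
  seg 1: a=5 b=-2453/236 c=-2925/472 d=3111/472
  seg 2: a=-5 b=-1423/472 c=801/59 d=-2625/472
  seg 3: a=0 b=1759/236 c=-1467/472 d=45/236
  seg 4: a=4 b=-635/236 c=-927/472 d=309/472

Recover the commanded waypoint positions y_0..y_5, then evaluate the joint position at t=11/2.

y_0 = S_0(0) = a_0 = -1
y_1 = S_1(0) = a_1 = 5
y_2 = S_2(0) = a_2 = -5
y_3 = S_3(0) = a_3 = 0
y_4 = S_4(0) = a_4 = 4
y_5 = S_4(1) = 0
t_q=11/2 is in segment 3 (τ=1/2); S_3(τ)=2807/944

y_0=-1 y_1=5 y_2=-5 y_3=0 y_4=4 y_5=0
S(11/2) = 2807/944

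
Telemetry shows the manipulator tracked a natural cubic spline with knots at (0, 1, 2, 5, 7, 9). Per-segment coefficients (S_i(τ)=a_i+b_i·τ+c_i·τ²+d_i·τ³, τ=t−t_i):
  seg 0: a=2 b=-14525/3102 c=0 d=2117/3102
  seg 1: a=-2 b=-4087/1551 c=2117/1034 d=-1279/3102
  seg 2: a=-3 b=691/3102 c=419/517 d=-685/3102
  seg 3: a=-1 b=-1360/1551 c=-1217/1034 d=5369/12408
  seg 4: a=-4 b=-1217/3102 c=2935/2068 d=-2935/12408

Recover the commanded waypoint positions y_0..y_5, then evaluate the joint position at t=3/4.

y_0 = S_0(0) = a_0 = 2
y_1 = S_1(0) = a_1 = -2
y_2 = S_2(0) = a_2 = -3
y_3 = S_3(0) = a_3 = -1
y_4 = S_4(0) = a_4 = -4
y_5 = S_4(2) = -1
t_q=3/4 is in segment 0 (τ=3/4); S_0(τ)=-80995/66176

y_0=2 y_1=-2 y_2=-3 y_3=-1 y_4=-4 y_5=-1
S(3/4) = -80995/66176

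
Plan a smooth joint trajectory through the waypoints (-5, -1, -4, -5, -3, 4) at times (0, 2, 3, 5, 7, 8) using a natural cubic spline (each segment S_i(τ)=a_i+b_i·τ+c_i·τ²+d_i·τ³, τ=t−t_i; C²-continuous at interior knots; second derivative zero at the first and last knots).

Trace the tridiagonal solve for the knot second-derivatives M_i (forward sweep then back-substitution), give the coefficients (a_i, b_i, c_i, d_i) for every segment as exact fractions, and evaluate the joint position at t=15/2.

Δ: Δ0=2, Δ1=-3, Δ2=-1/2, Δ3=1, Δ4=7
row 1: diag=6, rhs=-30; c'=1/6, d'=-5
row 2: denom=6−1·1/6=35/6; d'=(15−1·-5)/(35/6)=24/7
row 3: denom=8−2·12/35=256/35; d'=(9−2·24/7)/(256/35)=75/256
row 4: denom=6−2·35/128=349/64; d'=(36−2·75/256)/(349/64)=4533/698
back: M4=4533/698
back: M3=75/256−35/128·4533/698=-1035/698
back: M2=24/7−12/35·-1035/698=1374/349
back: M1=-5−1/6·1374/349=-1974/349
M: M0=0, M1=-1974/349, M2=1374/349, M3=-1035/698, M4=4533/698, M5=0
seg 0: a=-5, c=M0/2=0, d=(M1−M0)/(6·2)=-329/698, b=Δ0−h0·(2M0+M1)/6=1356/349
seg 1: a=-1, c=M1/2=-987/349, d=(M2−M1)/(6·1)=558/349, b=Δ1−h1·(2M1+M2)/6=-618/349
seg 2: a=-4, c=M2/2=687/349, d=(M3−M2)/(6·2)=-1261/2792, b=Δ2−h2·(2M2+M3)/6=-918/349
seg 3: a=-5, c=M3/2=-1035/1396, d=(M4−M3)/(6·2)=232/349, b=Δ3−h3·(2M3+M4)/6=-123/698
seg 4: a=-3, c=M4/2=4533/1396, d=(M5−M4)/(6·1)=-1511/1396, b=Δ4−h4·(2M4+M5)/6=3375/698
t_q=15/2 → seg 4, τ=1/2; S=-3+3375/698·τ+4533/1396·τ²+-1511/1396·τ³=1051/11168

  seg 0: a=-5 b=1356/349 c=0 d=-329/698
  seg 1: a=-1 b=-618/349 c=-987/349 d=558/349
  seg 2: a=-4 b=-918/349 c=687/349 d=-1261/2792
  seg 3: a=-5 b=-123/698 c=-1035/1396 d=232/349
  seg 4: a=-3 b=3375/698 c=4533/1396 d=-1511/1396
S(15/2) = 1051/11168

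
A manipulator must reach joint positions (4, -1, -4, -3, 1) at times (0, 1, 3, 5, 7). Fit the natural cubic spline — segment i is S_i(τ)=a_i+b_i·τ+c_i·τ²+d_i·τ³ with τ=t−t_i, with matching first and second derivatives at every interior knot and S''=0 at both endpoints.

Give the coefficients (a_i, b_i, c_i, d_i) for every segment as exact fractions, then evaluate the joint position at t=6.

Δ: Δ0=-5, Δ1=-3/2, Δ2=1/2, Δ3=2
row 1: diag=6, rhs=21; c'=1/3, d'=7/2
row 2: denom=8−2·1/3=22/3; d'=(12−2·7/2)/(22/3)=15/22
row 3: denom=8−2·3/11=82/11; d'=(9−2·15/22)/(82/11)=42/41
back: M3=42/41
back: M2=15/22−3/11·42/41=33/82
back: M1=7/2−1/3·33/82=138/41
M: M0=0, M1=138/41, M2=33/82, M3=42/41, M4=0
seg 0: a=4, c=M0/2=0, d=(M1−M0)/(6·1)=23/41, b=Δ0−h0·(2M0+M1)/6=-228/41
seg 1: a=-1, c=M1/2=69/41, d=(M2−M1)/(6·2)=-81/328, b=Δ1−h1·(2M1+M2)/6=-159/41
seg 2: a=-4, c=M2/2=33/164, d=(M3−M2)/(6·2)=17/328, b=Δ2−h2·(2M2+M3)/6=-9/82
seg 3: a=-3, c=M3/2=21/41, d=(M4−M3)/(6·2)=-7/82, b=Δ3−h3·(2M3+M4)/6=54/41
t_q=6 → seg 3, τ=1; S=-3+54/41·τ+21/41·τ²+-7/82·τ³=-103/82

  seg 0: a=4 b=-228/41 c=0 d=23/41
  seg 1: a=-1 b=-159/41 c=69/41 d=-81/328
  seg 2: a=-4 b=-9/82 c=33/164 d=17/328
  seg 3: a=-3 b=54/41 c=21/41 d=-7/82
S(6) = -103/82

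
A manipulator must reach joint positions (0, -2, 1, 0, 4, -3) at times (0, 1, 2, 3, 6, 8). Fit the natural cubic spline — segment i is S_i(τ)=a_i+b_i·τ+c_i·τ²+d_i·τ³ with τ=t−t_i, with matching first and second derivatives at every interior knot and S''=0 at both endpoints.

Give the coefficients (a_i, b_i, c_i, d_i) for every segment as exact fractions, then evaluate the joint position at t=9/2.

  seg 0: a=0 b=-22451/6150 c=0 d=10151/6150
  seg 1: a=-2 b=4001/3075 c=10151/2050 d=-4001/1230
  seg 2: a=1 b=8893/6150 c=-4927/1025 d=14519/6150
  seg 3: a=0 b=-3337/3075 c=933/410 d=-9037/18450
  seg 4: a=4 b=-4037/6150 c=-2186/1025 d=1093/3075
S(9/2) = 30163/16400

Δ: Δ0=-2, Δ1=3, Δ2=-1, Δ3=4/3, Δ4=-7/2
row 1: diag=4, rhs=30; c'=1/4, d'=15/2
row 2: denom=4−1·1/4=15/4; d'=(-24−1·15/2)/(15/4)=-42/5
row 3: denom=8−1·4/15=116/15; d'=(14−1·-42/5)/(116/15)=84/29
row 4: denom=10−3·45/116=1025/116; d'=(-29−3·84/29)/(1025/116)=-4372/1025
back: M4=-4372/1025
back: M3=84/29−45/116·-4372/1025=933/205
back: M2=-42/5−4/15·933/205=-9854/1025
back: M1=15/2−1/4·-9854/1025=10151/1025
M: M0=0, M1=10151/1025, M2=-9854/1025, M3=933/205, M4=-4372/1025, M5=0
seg 0: a=0, c=M0/2=0, d=(M1−M0)/(6·1)=10151/6150, b=Δ0−h0·(2M0+M1)/6=-22451/6150
seg 1: a=-2, c=M1/2=10151/2050, d=(M2−M1)/(6·1)=-4001/1230, b=Δ1−h1·(2M1+M2)/6=4001/3075
seg 2: a=1, c=M2/2=-4927/1025, d=(M3−M2)/(6·1)=14519/6150, b=Δ2−h2·(2M2+M3)/6=8893/6150
seg 3: a=0, c=M3/2=933/410, d=(M4−M3)/(6·3)=-9037/18450, b=Δ3−h3·(2M3+M4)/6=-3337/3075
seg 4: a=4, c=M4/2=-2186/1025, d=(M5−M4)/(6·2)=1093/3075, b=Δ4−h4·(2M4+M5)/6=-4037/6150
t_q=9/2 → seg 3, τ=3/2; S=0+-3337/3075·τ+933/410·τ²+-9037/18450·τ³=30163/16400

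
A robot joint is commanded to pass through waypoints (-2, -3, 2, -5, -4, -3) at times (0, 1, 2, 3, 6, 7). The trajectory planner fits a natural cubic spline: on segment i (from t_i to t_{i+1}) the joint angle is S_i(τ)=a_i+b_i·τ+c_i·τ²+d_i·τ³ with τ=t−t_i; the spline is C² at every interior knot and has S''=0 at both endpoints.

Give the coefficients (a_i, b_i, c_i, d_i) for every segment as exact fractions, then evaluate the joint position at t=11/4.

Δ: Δ0=-1, Δ1=5, Δ2=-7, Δ3=1/3, Δ4=1
row 1: diag=4, rhs=36; c'=1/4, d'=9
row 2: denom=4−1·1/4=15/4; d'=(-72−1·9)/(15/4)=-108/5
row 3: denom=8−1·4/15=116/15; d'=(44−1·-108/5)/(116/15)=246/29
row 4: denom=8−3·45/116=793/116; d'=(4−3·246/29)/(793/116)=-2488/793
back: M4=-2488/793
back: M3=246/29−45/116·-2488/793=7692/793
back: M2=-108/5−4/15·7692/793=-19180/793
back: M1=9−1/4·-19180/793=11932/793
M: M0=0, M1=11932/793, M2=-19180/793, M3=7692/793, M4=-2488/793, M5=0
seg 0: a=-2, c=M0/2=0, d=(M1−M0)/(6·1)=5966/2379, b=Δ0−h0·(2M0+M1)/6=-8345/2379
seg 1: a=-3, c=M1/2=5966/793, d=(M2−M1)/(6·1)=-15556/2379, b=Δ1−h1·(2M1+M2)/6=9553/2379
seg 2: a=2, c=M2/2=-9590/793, d=(M3−M2)/(6·1)=13436/2379, b=Δ2−h2·(2M2+M3)/6=-1319/2379
seg 3: a=-5, c=M3/2=3846/793, d=(M4−M3)/(6·3)=-5090/7137, b=Δ3−h3·(2M3+M4)/6=-1427/183
seg 4: a=-4, c=M4/2=-1244/793, d=(M5−M4)/(6·1)=1244/2379, b=Δ4−h4·(2M4+M5)/6=4867/2379
t_q=11/4 → seg 2, τ=3/4; S=2+-1319/2379·τ+-9590/793·τ²+13436/2379·τ³=-35979/12688

  seg 0: a=-2 b=-8345/2379 c=0 d=5966/2379
  seg 1: a=-3 b=9553/2379 c=5966/793 d=-15556/2379
  seg 2: a=2 b=-1319/2379 c=-9590/793 d=13436/2379
  seg 3: a=-5 b=-1427/183 c=3846/793 d=-5090/7137
  seg 4: a=-4 b=4867/2379 c=-1244/793 d=1244/2379
S(11/4) = -35979/12688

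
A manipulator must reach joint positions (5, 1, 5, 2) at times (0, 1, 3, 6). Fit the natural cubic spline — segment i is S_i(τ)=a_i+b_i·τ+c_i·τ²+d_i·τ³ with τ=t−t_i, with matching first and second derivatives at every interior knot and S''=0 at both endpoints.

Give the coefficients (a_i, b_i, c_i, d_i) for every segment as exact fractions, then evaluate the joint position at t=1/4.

  seg 0: a=5 b=-145/28 c=0 d=33/28
  seg 1: a=1 b=-23/14 c=99/28 d=-6/7
  seg 2: a=5 b=31/14 c=-45/28 d=5/28
S(1/4) = 6673/1792

Δ: Δ0=-4, Δ1=2, Δ2=-1
row 1: diag=6, rhs=36; c'=1/3, d'=6
row 2: denom=10−2·1/3=28/3; d'=(-18−2·6)/(28/3)=-45/14
back: M2=-45/14
back: M1=6−1/3·-45/14=99/14
M: M0=0, M1=99/14, M2=-45/14, M3=0
seg 0: a=5, c=M0/2=0, d=(M1−M0)/(6·1)=33/28, b=Δ0−h0·(2M0+M1)/6=-145/28
seg 1: a=1, c=M1/2=99/28, d=(M2−M1)/(6·2)=-6/7, b=Δ1−h1·(2M1+M2)/6=-23/14
seg 2: a=5, c=M2/2=-45/28, d=(M3−M2)/(6·3)=5/28, b=Δ2−h2·(2M2+M3)/6=31/14
t_q=1/4 → seg 0, τ=1/4; S=5+-145/28·τ+0·τ²+33/28·τ³=6673/1792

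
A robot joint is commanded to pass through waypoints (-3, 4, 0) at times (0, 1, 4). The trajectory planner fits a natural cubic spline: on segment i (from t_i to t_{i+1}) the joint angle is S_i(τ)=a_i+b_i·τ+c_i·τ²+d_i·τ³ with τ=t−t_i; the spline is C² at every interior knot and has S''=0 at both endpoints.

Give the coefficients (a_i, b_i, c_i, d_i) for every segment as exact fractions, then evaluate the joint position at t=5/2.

Δ: Δ0=7, Δ1=-4/3
row 1: diag=8, rhs=-50; c'=3/8, d'=-25/4
back: M1=-25/4
M: M0=0, M1=-25/4, M2=0
seg 0: a=-3, c=M0/2=0, d=(M1−M0)/(6·1)=-25/24, b=Δ0−h0·(2M0+M1)/6=193/24
seg 1: a=4, c=M1/2=-25/8, d=(M2−M1)/(6·3)=25/72, b=Δ1−h1·(2M1+M2)/6=59/12
t_q=5/2 → seg 1, τ=3/2; S=4+59/12·τ+-25/8·τ²+25/72·τ³=353/64

  seg 0: a=-3 b=193/24 c=0 d=-25/24
  seg 1: a=4 b=59/12 c=-25/8 d=25/72
S(5/2) = 353/64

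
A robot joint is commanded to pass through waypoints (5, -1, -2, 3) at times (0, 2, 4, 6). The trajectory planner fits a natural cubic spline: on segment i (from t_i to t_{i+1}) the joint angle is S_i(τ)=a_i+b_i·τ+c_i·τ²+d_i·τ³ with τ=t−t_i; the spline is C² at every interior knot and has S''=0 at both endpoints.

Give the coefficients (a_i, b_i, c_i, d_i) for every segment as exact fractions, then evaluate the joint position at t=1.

  seg 0: a=5 b=-52/15 c=0 d=7/60
  seg 1: a=-1 b=-31/15 c=7/10 d=1/24
  seg 2: a=-2 b=37/30 c=19/20 d=-19/120
S(1) = 33/20

Δ: Δ0=-3, Δ1=-1/2, Δ2=5/2
row 1: diag=8, rhs=15; c'=1/4, d'=15/8
row 2: denom=8−2·1/4=15/2; d'=(18−2·15/8)/(15/2)=19/10
back: M2=19/10
back: M1=15/8−1/4·19/10=7/5
M: M0=0, M1=7/5, M2=19/10, M3=0
seg 0: a=5, c=M0/2=0, d=(M1−M0)/(6·2)=7/60, b=Δ0−h0·(2M0+M1)/6=-52/15
seg 1: a=-1, c=M1/2=7/10, d=(M2−M1)/(6·2)=1/24, b=Δ1−h1·(2M1+M2)/6=-31/15
seg 2: a=-2, c=M2/2=19/20, d=(M3−M2)/(6·2)=-19/120, b=Δ2−h2·(2M2+M3)/6=37/30
t_q=1 → seg 0, τ=1; S=5+-52/15·τ+0·τ²+7/60·τ³=33/20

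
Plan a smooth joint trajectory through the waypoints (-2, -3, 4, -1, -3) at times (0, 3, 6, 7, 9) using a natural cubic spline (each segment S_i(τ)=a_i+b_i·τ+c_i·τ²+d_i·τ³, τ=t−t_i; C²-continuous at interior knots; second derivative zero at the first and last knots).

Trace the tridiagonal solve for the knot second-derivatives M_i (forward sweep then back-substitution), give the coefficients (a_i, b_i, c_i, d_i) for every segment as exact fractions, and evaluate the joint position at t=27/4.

  seg 0: a=-2 b=-163/85 c=0 d=404/2295
  seg 1: a=-3 b=241/85 c=404/255 d=-268/459
  seg 2: a=4 b=-291/85 c=-312/85 d=178/85
  seg 3: a=-1 b=-381/85 c=222/85 d=-37/85
S(27/4) = 683/2720

Δ: Δ0=-1/3, Δ1=7/3, Δ2=-5, Δ3=-1
row 1: diag=12, rhs=16; c'=1/4, d'=4/3
row 2: denom=8−3·1/4=29/4; d'=(-44−3·4/3)/(29/4)=-192/29
row 3: denom=6−1·4/29=170/29; d'=(24−1·-192/29)/(170/29)=444/85
back: M3=444/85
back: M2=-192/29−4/29·444/85=-624/85
back: M1=4/3−1/4·-624/85=808/255
M: M0=0, M1=808/255, M2=-624/85, M3=444/85, M4=0
seg 0: a=-2, c=M0/2=0, d=(M1−M0)/(6·3)=404/2295, b=Δ0−h0·(2M0+M1)/6=-163/85
seg 1: a=-3, c=M1/2=404/255, d=(M2−M1)/(6·3)=-268/459, b=Δ1−h1·(2M1+M2)/6=241/85
seg 2: a=4, c=M2/2=-312/85, d=(M3−M2)/(6·1)=178/85, b=Δ2−h2·(2M2+M3)/6=-291/85
seg 3: a=-1, c=M3/2=222/85, d=(M4−M3)/(6·2)=-37/85, b=Δ3−h3·(2M3+M4)/6=-381/85
t_q=27/4 → seg 2, τ=3/4; S=4+-291/85·τ+-312/85·τ²+178/85·τ³=683/2720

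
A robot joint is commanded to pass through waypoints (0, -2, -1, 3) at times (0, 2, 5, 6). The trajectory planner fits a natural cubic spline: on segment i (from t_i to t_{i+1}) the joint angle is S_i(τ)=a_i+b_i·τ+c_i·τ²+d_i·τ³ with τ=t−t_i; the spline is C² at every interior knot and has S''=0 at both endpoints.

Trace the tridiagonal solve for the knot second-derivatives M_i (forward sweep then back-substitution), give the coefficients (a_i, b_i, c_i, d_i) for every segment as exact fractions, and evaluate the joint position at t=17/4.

Δ: Δ0=-1, Δ1=1/3, Δ2=4
row 1: diag=10, rhs=8; c'=3/10, d'=4/5
row 2: denom=8−3·3/10=71/10; d'=(22−3·4/5)/(71/10)=196/71
back: M2=196/71
back: M1=4/5−3/10·196/71=-2/71
M: M0=0, M1=-2/71, M2=196/71, M3=0
seg 0: a=0, c=M0/2=0, d=(M1−M0)/(6·2)=-1/426, b=Δ0−h0·(2M0+M1)/6=-211/213
seg 1: a=-2, c=M1/2=-1/71, d=(M2−M1)/(6·3)=11/71, b=Δ1−h1·(2M1+M2)/6=-217/213
seg 2: a=-1, c=M2/2=98/71, d=(M3−M2)/(6·1)=-98/213, b=Δ2−h2·(2M2+M3)/6=656/213
t_q=17/4 → seg 1, τ=9/4; S=-2+-217/213·τ+-1/71·τ²+11/71·τ³=-11809/4544

  seg 0: a=0 b=-211/213 c=0 d=-1/426
  seg 1: a=-2 b=-217/213 c=-1/71 d=11/71
  seg 2: a=-1 b=656/213 c=98/71 d=-98/213
S(17/4) = -11809/4544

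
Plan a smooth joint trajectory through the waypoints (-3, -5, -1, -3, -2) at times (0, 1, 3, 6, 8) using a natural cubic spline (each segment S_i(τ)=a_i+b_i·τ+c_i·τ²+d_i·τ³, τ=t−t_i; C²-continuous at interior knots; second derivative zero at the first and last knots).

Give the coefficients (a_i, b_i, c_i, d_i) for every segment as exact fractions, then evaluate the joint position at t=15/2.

Δ: Δ0=-2, Δ1=2, Δ2=-2/3, Δ3=1/2
row 1: diag=6, rhs=24; c'=1/3, d'=4
row 2: denom=10−2·1/3=28/3; d'=(-16−2·4)/(28/3)=-18/7
row 3: denom=10−3·9/28=253/28; d'=(7−3·-18/7)/(253/28)=412/253
back: M3=412/253
back: M2=-18/7−9/28·412/253=-783/253
back: M1=4−1/3·-783/253=1273/253
M: M0=0, M1=1273/253, M2=-783/253, M3=412/253, M4=0
seg 0: a=-3, c=M0/2=0, d=(M1−M0)/(6·1)=1273/1518, b=Δ0−h0·(2M0+M1)/6=-4309/1518
seg 1: a=-5, c=M1/2=1273/506, d=(M2−M1)/(6·2)=-514/759, b=Δ1−h1·(2M1+M2)/6=-245/759
seg 2: a=-1, c=M2/2=-783/506, d=(M3−M2)/(6·3)=1195/4554, b=Δ2−h2·(2M2+M3)/6=1225/759
seg 3: a=-3, c=M3/2=206/253, d=(M4−M3)/(6·2)=-103/759, b=Δ3−h3·(2M3+M4)/6=-889/1518
t_q=15/2 → seg 3, τ=3/2; S=-3+-889/1518·τ+206/253·τ²+-103/759·τ³=-5069/2024

  seg 0: a=-3 b=-4309/1518 c=0 d=1273/1518
  seg 1: a=-5 b=-245/759 c=1273/506 d=-514/759
  seg 2: a=-1 b=1225/759 c=-783/506 d=1195/4554
  seg 3: a=-3 b=-889/1518 c=206/253 d=-103/759
S(15/2) = -5069/2024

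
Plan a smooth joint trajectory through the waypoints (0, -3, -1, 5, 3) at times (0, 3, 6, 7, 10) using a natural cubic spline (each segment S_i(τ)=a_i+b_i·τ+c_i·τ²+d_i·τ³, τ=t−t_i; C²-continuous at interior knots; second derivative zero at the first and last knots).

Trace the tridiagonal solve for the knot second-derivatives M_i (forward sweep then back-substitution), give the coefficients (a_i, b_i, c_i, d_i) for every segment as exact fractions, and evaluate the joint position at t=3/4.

Δ: Δ0=-1, Δ1=2/3, Δ2=6, Δ3=-2/3
row 1: diag=12, rhs=10; c'=1/4, d'=5/6
row 2: denom=8−3·1/4=29/4; d'=(32−3·5/6)/(29/4)=118/29
row 3: denom=8−1·4/29=228/29; d'=(-40−1·118/29)/(228/29)=-213/38
back: M3=-213/38
back: M2=118/29−4/29·-213/38=92/19
back: M1=5/6−1/4·92/19=-43/114
M: M0=0, M1=-43/114, M2=92/19, M3=-213/38, M4=0
seg 0: a=0, c=M0/2=0, d=(M1−M0)/(6·3)=-43/2052, b=Δ0−h0·(2M0+M1)/6=-185/228
seg 1: a=-3, c=M1/2=-43/228, d=(M2−M1)/(6·3)=595/2052, b=Δ1−h1·(2M1+M2)/6=-157/114
seg 2: a=-1, c=M2/2=46/19, d=(M3−M2)/(6·1)=-397/228, b=Δ2−h2·(2M2+M3)/6=1213/228
seg 3: a=5, c=M3/2=-213/76, d=(M4−M3)/(6·3)=71/228, b=Δ3−h3·(2M3+M4)/6=563/114
t_q=3/4 → seg 0, τ=3/4; S=0+-185/228·τ+0·τ²+-43/2052·τ³=-3003/4864

  seg 0: a=0 b=-185/228 c=0 d=-43/2052
  seg 1: a=-3 b=-157/114 c=-43/228 d=595/2052
  seg 2: a=-1 b=1213/228 c=46/19 d=-397/228
  seg 3: a=5 b=563/114 c=-213/76 d=71/228
S(3/4) = -3003/4864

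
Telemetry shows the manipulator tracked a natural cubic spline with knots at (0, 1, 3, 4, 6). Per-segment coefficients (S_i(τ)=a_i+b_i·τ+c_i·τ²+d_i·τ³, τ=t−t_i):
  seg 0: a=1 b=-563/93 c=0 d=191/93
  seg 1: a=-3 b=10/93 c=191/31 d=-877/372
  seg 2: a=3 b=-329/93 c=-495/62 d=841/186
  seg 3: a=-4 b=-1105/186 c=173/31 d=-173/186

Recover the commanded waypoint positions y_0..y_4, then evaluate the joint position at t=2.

y_0 = S_0(0) = a_0 = 1
y_1 = S_1(0) = a_1 = -3
y_2 = S_2(0) = a_2 = 3
y_3 = S_3(0) = a_3 = -4
y_4 = S_3(2) = -1
t_q=2 is in segment 1 (τ=1); S_1(τ)=113/124

y_0=1 y_1=-3 y_2=3 y_3=-4 y_4=-1
S(2) = 113/124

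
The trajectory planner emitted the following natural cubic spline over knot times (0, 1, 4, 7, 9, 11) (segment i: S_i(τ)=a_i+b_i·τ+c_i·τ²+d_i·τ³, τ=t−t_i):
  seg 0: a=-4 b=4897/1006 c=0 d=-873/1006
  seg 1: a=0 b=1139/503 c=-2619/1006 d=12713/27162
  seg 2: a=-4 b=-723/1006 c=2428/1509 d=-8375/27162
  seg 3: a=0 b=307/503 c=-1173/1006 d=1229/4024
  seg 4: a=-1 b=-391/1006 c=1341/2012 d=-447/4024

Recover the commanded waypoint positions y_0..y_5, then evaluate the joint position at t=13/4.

y_0 = S_0(0) = a_0 = -4
y_1 = S_1(0) = a_1 = 0
y_2 = S_2(0) = a_2 = -4
y_3 = S_3(0) = a_3 = 0
y_4 = S_4(0) = a_4 = -1
y_5 = S_4(2) = 0
t_q=13/4 is in segment 1 (τ=9/4); S_1(τ)=-177273/64384

y_0=-4 y_1=0 y_2=-4 y_3=0 y_4=-1 y_5=0
S(13/4) = -177273/64384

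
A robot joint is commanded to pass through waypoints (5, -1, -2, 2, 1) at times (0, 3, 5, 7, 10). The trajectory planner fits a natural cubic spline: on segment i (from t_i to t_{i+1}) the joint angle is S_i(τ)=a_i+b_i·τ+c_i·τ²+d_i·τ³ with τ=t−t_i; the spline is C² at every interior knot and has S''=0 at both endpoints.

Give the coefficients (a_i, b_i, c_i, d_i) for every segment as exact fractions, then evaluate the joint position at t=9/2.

Δ: Δ0=-2, Δ1=-1/2, Δ2=2, Δ3=-1/3
row 1: diag=10, rhs=9; c'=1/5, d'=9/10
row 2: denom=8−2·1/5=38/5; d'=(15−2·9/10)/(38/5)=33/19
row 3: denom=10−2·5/19=180/19; d'=(-14−2·33/19)/(180/19)=-83/45
back: M3=-83/45
back: M2=33/19−5/19·-83/45=20/9
back: M1=9/10−1/5·20/9=41/90
M: M0=0, M1=41/90, M2=20/9, M3=-83/45, M4=0
seg 0: a=5, c=M0/2=0, d=(M1−M0)/(6·3)=41/1620, b=Δ0−h0·(2M0+M1)/6=-401/180
seg 1: a=-1, c=M1/2=41/180, d=(M2−M1)/(6·2)=53/360, b=Δ1−h1·(2M1+M2)/6=-139/90
seg 2: a=-2, c=M2/2=10/9, d=(M3−M2)/(6·2)=-61/180, b=Δ2−h2·(2M2+M3)/6=17/15
seg 3: a=2, c=M3/2=-83/90, d=(M4−M3)/(6·3)=83/810, b=Δ3−h3·(2M3+M4)/6=68/45
t_q=9/2 → seg 1, τ=3/2; S=-1+-139/90·τ+41/180·τ²+53/360·τ³=-443/192

  seg 0: a=5 b=-401/180 c=0 d=41/1620
  seg 1: a=-1 b=-139/90 c=41/180 d=53/360
  seg 2: a=-2 b=17/15 c=10/9 d=-61/180
  seg 3: a=2 b=68/45 c=-83/90 d=83/810
S(9/2) = -443/192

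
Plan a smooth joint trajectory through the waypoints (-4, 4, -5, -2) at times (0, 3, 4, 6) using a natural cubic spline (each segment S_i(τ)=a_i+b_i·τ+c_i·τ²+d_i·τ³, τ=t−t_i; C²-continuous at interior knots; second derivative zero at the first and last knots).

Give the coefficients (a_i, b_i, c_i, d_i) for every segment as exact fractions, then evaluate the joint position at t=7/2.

  seg 0: a=-4 b=2201/282 c=0 d=-161/282
  seg 1: a=4 b=-1073/141 c=-483/94 d=1057/282
  seg 2: a=-5 b=-1873/282 c=287/47 d=-287/282
S(7/2) = -467/752

Δ: Δ0=8/3, Δ1=-9, Δ2=3/2
row 1: diag=8, rhs=-70; c'=1/8, d'=-35/4
row 2: denom=6−1·1/8=47/8; d'=(63−1·-35/4)/(47/8)=574/47
back: M2=574/47
back: M1=-35/4−1/8·574/47=-483/47
M: M0=0, M1=-483/47, M2=574/47, M3=0
seg 0: a=-4, c=M0/2=0, d=(M1−M0)/(6·3)=-161/282, b=Δ0−h0·(2M0+M1)/6=2201/282
seg 1: a=4, c=M1/2=-483/94, d=(M2−M1)/(6·1)=1057/282, b=Δ1−h1·(2M1+M2)/6=-1073/141
seg 2: a=-5, c=M2/2=287/47, d=(M3−M2)/(6·2)=-287/282, b=Δ2−h2·(2M2+M3)/6=-1873/282
t_q=7/2 → seg 1, τ=1/2; S=4+-1073/141·τ+-483/94·τ²+1057/282·τ³=-467/752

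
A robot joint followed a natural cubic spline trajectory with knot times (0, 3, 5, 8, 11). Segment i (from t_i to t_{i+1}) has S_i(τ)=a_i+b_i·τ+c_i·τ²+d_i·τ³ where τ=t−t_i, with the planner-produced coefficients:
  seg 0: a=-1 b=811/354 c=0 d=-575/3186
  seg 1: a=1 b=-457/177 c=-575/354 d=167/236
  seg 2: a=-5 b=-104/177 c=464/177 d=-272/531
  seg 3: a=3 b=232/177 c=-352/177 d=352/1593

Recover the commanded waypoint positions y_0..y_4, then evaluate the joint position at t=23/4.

y_0 = S_0(0) = a_0 = -1
y_1 = S_1(0) = a_1 = 1
y_2 = S_2(0) = a_2 = -5
y_3 = S_3(0) = a_3 = 3
y_4 = S_3(3) = -5
t_q=23/4 is in segment 2 (τ=3/4); S_2(τ)=-987/236

y_0=-1 y_1=1 y_2=-5 y_3=3 y_4=-5
S(23/4) = -987/236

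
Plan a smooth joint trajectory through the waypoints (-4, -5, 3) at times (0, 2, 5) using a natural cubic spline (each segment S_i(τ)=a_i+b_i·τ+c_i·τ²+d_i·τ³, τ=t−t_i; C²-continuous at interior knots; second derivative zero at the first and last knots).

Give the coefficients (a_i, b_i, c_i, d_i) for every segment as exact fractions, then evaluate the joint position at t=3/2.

Δ: Δ0=-1/2, Δ1=8/3
row 1: diag=10, rhs=19; c'=3/10, d'=19/10
back: M1=19/10
M: M0=0, M1=19/10, M2=0
seg 0: a=-4, c=M0/2=0, d=(M1−M0)/(6·2)=19/120, b=Δ0−h0·(2M0+M1)/6=-17/15
seg 1: a=-5, c=M1/2=19/20, d=(M2−M1)/(6·3)=-19/180, b=Δ1−h1·(2M1+M2)/6=23/30
t_q=3/2 → seg 0, τ=3/2; S=-4+-17/15·τ+0·τ²+19/120·τ³=-1653/320

  seg 0: a=-4 b=-17/15 c=0 d=19/120
  seg 1: a=-5 b=23/30 c=19/20 d=-19/180
S(3/2) = -1653/320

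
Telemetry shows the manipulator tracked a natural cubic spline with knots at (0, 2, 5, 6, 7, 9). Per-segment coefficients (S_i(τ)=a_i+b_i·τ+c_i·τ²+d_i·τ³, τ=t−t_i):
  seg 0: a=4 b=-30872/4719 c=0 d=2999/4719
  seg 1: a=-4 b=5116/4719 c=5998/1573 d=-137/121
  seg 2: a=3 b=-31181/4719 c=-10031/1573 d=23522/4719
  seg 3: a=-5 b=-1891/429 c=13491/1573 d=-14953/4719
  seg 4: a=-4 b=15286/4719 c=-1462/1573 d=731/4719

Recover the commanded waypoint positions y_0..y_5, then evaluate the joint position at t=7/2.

y_0=4 y_1=-4 y_2=3 y_3=-5 y_4=-4 y_5=0
S(7/2) = 30005/12584

y_0 = S_0(0) = a_0 = 4
y_1 = S_1(0) = a_1 = -4
y_2 = S_2(0) = a_2 = 3
y_3 = S_3(0) = a_3 = -5
y_4 = S_4(0) = a_4 = -4
y_5 = S_4(2) = 0
t_q=7/2 is in segment 1 (τ=3/2); S_1(τ)=30005/12584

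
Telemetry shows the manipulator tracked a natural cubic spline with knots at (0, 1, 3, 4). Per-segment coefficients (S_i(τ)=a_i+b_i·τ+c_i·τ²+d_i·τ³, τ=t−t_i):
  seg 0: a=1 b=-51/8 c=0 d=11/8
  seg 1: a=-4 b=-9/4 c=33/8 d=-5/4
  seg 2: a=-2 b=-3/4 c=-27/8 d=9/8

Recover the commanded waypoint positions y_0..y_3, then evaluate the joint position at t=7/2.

y_0 = S_0(0) = a_0 = 1
y_1 = S_1(0) = a_1 = -4
y_2 = S_2(0) = a_2 = -2
y_3 = S_2(1) = -5
t_q=7/2 is in segment 2 (τ=1/2); S_2(τ)=-197/64

y_0=1 y_1=-4 y_2=-2 y_3=-5
S(7/2) = -197/64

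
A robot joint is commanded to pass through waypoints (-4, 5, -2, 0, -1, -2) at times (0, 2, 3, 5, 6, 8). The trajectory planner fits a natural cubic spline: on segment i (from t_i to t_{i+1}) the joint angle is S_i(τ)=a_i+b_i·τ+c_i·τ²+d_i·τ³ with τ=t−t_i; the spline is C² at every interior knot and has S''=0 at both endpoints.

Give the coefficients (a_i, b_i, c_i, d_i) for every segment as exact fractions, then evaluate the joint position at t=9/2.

  seg 0: a=-4 b=415/46 c=0 d=-26/23
  seg 1: a=5 b=-209/46 c=-156/23 d=199/46
  seg 2: a=-2 b=-118/23 c=285/46 d=-36/23
  seg 3: a=0 b=20/23 c=-147/46 d=61/46
  seg 4: a=-1 b=-71/46 c=18/23 d=-3/23
S(9/2) = -191/184

Δ: Δ0=9/2, Δ1=-7, Δ2=1, Δ3=-1, Δ4=-1/2
row 1: diag=6, rhs=-69; c'=1/6, d'=-23/2
row 2: denom=6−1·1/6=35/6; d'=(48−1·-23/2)/(35/6)=51/5
row 3: denom=6−2·12/35=186/35; d'=(-12−2·51/5)/(186/35)=-189/31
row 4: denom=6−1·35/186=1081/186; d'=(3−1·-189/31)/(1081/186)=36/23
back: M4=36/23
back: M3=-189/31−35/186·36/23=-147/23
back: M2=51/5−12/35·-147/23=285/23
back: M1=-23/2−1/6·285/23=-312/23
M: M0=0, M1=-312/23, M2=285/23, M3=-147/23, M4=36/23, M5=0
seg 0: a=-4, c=M0/2=0, d=(M1−M0)/(6·2)=-26/23, b=Δ0−h0·(2M0+M1)/6=415/46
seg 1: a=5, c=M1/2=-156/23, d=(M2−M1)/(6·1)=199/46, b=Δ1−h1·(2M1+M2)/6=-209/46
seg 2: a=-2, c=M2/2=285/46, d=(M3−M2)/(6·2)=-36/23, b=Δ2−h2·(2M2+M3)/6=-118/23
seg 3: a=0, c=M3/2=-147/46, d=(M4−M3)/(6·1)=61/46, b=Δ3−h3·(2M3+M4)/6=20/23
seg 4: a=-1, c=M4/2=18/23, d=(M5−M4)/(6·2)=-3/23, b=Δ4−h4·(2M4+M5)/6=-71/46
t_q=9/2 → seg 2, τ=3/2; S=-2+-118/23·τ+285/46·τ²+-36/23·τ³=-191/184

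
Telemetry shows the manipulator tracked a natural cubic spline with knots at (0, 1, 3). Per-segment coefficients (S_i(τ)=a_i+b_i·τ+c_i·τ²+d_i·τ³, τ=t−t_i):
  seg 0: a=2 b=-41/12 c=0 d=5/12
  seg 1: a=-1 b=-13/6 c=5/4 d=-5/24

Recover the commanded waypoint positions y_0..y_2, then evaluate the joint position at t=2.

y_0 = S_0(0) = a_0 = 2
y_1 = S_1(0) = a_1 = -1
y_2 = S_1(2) = -2
t_q=2 is in segment 1 (τ=1); S_1(τ)=-17/8

y_0=2 y_1=-1 y_2=-2
S(2) = -17/8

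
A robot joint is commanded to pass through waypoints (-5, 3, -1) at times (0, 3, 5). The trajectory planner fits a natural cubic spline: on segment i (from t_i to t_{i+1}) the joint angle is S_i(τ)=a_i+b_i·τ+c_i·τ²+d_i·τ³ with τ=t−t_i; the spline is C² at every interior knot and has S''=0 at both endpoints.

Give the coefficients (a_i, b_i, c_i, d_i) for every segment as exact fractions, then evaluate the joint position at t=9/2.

Δ: Δ0=8/3, Δ1=-2
row 1: diag=10, rhs=-28; c'=1/5, d'=-14/5
back: M1=-14/5
M: M0=0, M1=-14/5, M2=0
seg 0: a=-5, c=M0/2=0, d=(M1−M0)/(6·3)=-7/45, b=Δ0−h0·(2M0+M1)/6=61/15
seg 1: a=3, c=M1/2=-7/5, d=(M2−M1)/(6·2)=7/30, b=Δ1−h1·(2M1+M2)/6=-2/15
t_q=9/2 → seg 1, τ=3/2; S=3+-2/15·τ+-7/5·τ²+7/30·τ³=7/16

  seg 0: a=-5 b=61/15 c=0 d=-7/45
  seg 1: a=3 b=-2/15 c=-7/5 d=7/30
S(9/2) = 7/16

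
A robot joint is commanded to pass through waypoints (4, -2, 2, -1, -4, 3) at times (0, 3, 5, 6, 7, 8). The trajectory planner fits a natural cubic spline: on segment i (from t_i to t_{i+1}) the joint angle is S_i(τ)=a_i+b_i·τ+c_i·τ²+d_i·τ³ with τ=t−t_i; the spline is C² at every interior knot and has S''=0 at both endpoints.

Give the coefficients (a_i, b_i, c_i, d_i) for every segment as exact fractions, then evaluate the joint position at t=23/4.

  seg 0: a=4 b=-1511/400 c=0 d=79/400
  seg 1: a=-2 b=311/200 c=711/400 d=-311/400
  seg 2: a=2 b=-133/200 c=-231/80 d=221/400
  seg 3: a=-1 b=-1913/400 c=-123/100 d=241/80
  seg 4: a=-4 b=359/200 c=3123/400 d=-1041/400
S(23/4) = 2819/25600

Δ: Δ0=-2, Δ1=2, Δ2=-3, Δ3=-3, Δ4=7
row 1: diag=10, rhs=24; c'=1/5, d'=12/5
row 2: denom=6−2·1/5=28/5; d'=(-30−2·12/5)/(28/5)=-87/14
row 3: denom=4−1·5/28=107/28; d'=(0−1·-87/14)/(107/28)=174/107
row 4: denom=4−1·28/107=400/107; d'=(60−1·174/107)/(400/107)=3123/200
back: M4=3123/200
back: M3=174/107−28/107·3123/200=-123/50
back: M2=-87/14−5/28·-123/50=-231/40
back: M1=12/5−1/5·-231/40=711/200
M: M0=0, M1=711/200, M2=-231/40, M3=-123/50, M4=3123/200, M5=0
seg 0: a=4, c=M0/2=0, d=(M1−M0)/(6·3)=79/400, b=Δ0−h0·(2M0+M1)/6=-1511/400
seg 1: a=-2, c=M1/2=711/400, d=(M2−M1)/(6·2)=-311/400, b=Δ1−h1·(2M1+M2)/6=311/200
seg 2: a=2, c=M2/2=-231/80, d=(M3−M2)/(6·1)=221/400, b=Δ2−h2·(2M2+M3)/6=-133/200
seg 3: a=-1, c=M3/2=-123/100, d=(M4−M3)/(6·1)=241/80, b=Δ3−h3·(2M3+M4)/6=-1913/400
seg 4: a=-4, c=M4/2=3123/400, d=(M5−M4)/(6·1)=-1041/400, b=Δ4−h4·(2M4+M5)/6=359/200
t_q=23/4 → seg 2, τ=3/4; S=2+-133/200·τ+-231/80·τ²+221/400·τ³=2819/25600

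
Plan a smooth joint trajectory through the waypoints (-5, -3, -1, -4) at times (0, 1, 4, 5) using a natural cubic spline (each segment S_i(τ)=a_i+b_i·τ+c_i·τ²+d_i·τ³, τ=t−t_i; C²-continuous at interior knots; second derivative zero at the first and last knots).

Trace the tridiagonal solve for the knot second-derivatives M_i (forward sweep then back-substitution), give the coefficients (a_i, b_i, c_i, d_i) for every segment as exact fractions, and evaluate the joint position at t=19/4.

Δ: Δ0=2, Δ1=2/3, Δ2=-3
row 1: diag=8, rhs=-8; c'=3/8, d'=-1
row 2: denom=8−3·3/8=55/8; d'=(-22−3·-1)/(55/8)=-152/55
back: M2=-152/55
back: M1=-1−3/8·-152/55=2/55
M: M0=0, M1=2/55, M2=-152/55, M3=0
seg 0: a=-5, c=M0/2=0, d=(M1−M0)/(6·1)=1/165, b=Δ0−h0·(2M0+M1)/6=329/165
seg 1: a=-3, c=M1/2=1/55, d=(M2−M1)/(6·3)=-7/45, b=Δ1−h1·(2M1+M2)/6=332/165
seg 2: a=-1, c=M2/2=-76/55, d=(M3−M2)/(6·1)=76/165, b=Δ2−h2·(2M2+M3)/6=-343/165
t_q=19/4 → seg 2, τ=3/4; S=-1+-343/165·τ+-76/55·τ²+76/165·τ³=-553/176

  seg 0: a=-5 b=329/165 c=0 d=1/165
  seg 1: a=-3 b=332/165 c=1/55 d=-7/45
  seg 2: a=-1 b=-343/165 c=-76/55 d=76/165
S(19/4) = -553/176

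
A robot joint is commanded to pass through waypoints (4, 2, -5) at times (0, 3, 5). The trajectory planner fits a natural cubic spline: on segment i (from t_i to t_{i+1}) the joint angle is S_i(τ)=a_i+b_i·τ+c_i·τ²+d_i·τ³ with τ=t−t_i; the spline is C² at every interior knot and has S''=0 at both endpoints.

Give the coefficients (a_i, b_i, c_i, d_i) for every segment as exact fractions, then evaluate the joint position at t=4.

Δ: Δ0=-2/3, Δ1=-7/2
row 1: diag=10, rhs=-17; c'=1/5, d'=-17/10
back: M1=-17/10
M: M0=0, M1=-17/10, M2=0
seg 0: a=4, c=M0/2=0, d=(M1−M0)/(6·3)=-17/180, b=Δ0−h0·(2M0+M1)/6=11/60
seg 1: a=2, c=M1/2=-17/20, d=(M2−M1)/(6·2)=17/120, b=Δ1−h1·(2M1+M2)/6=-71/30
t_q=4 → seg 1, τ=1; S=2+-71/30·τ+-17/20·τ²+17/120·τ³=-43/40

  seg 0: a=4 b=11/60 c=0 d=-17/180
  seg 1: a=2 b=-71/30 c=-17/20 d=17/120
S(4) = -43/40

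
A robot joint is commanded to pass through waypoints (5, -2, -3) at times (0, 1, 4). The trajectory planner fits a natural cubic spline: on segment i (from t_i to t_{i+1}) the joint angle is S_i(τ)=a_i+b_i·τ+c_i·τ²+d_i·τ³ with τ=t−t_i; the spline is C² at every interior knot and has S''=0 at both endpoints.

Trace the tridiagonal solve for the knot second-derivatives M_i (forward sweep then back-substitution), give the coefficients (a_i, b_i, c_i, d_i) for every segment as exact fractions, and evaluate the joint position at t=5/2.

Δ: Δ0=-7, Δ1=-1/3
row 1: diag=8, rhs=40; c'=3/8, d'=5
back: M1=5
M: M0=0, M1=5, M2=0
seg 0: a=5, c=M0/2=0, d=(M1−M0)/(6·1)=5/6, b=Δ0−h0·(2M0+M1)/6=-47/6
seg 1: a=-2, c=M1/2=5/2, d=(M2−M1)/(6·3)=-5/18, b=Δ1−h1·(2M1+M2)/6=-16/3
t_q=5/2 → seg 1, τ=3/2; S=-2+-16/3·τ+5/2·τ²+-5/18·τ³=-85/16

  seg 0: a=5 b=-47/6 c=0 d=5/6
  seg 1: a=-2 b=-16/3 c=5/2 d=-5/18
S(5/2) = -85/16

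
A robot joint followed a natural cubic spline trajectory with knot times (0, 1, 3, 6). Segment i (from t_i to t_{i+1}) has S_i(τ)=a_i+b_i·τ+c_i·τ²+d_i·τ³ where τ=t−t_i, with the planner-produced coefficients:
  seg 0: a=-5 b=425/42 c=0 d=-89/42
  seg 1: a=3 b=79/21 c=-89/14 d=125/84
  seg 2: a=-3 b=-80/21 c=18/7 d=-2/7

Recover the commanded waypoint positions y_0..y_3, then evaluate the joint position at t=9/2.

y_0=-5 y_1=3 y_2=-3 y_3=1
S(9/2) = -109/28

y_0 = S_0(0) = a_0 = -5
y_1 = S_1(0) = a_1 = 3
y_2 = S_2(0) = a_2 = -3
y_3 = S_2(3) = 1
t_q=9/2 is in segment 2 (τ=3/2); S_2(τ)=-109/28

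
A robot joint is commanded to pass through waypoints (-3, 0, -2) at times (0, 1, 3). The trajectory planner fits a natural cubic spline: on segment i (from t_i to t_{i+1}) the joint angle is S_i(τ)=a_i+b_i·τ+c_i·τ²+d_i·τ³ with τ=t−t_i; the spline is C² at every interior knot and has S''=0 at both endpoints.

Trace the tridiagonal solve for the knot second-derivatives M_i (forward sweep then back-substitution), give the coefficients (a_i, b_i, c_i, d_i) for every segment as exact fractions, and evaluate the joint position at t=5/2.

  seg 0: a=-3 b=11/3 c=0 d=-2/3
  seg 1: a=0 b=5/3 c=-2 d=1/3
S(5/2) = -7/8

Δ: Δ0=3, Δ1=-1
row 1: diag=6, rhs=-24; c'=1/3, d'=-4
back: M1=-4
M: M0=0, M1=-4, M2=0
seg 0: a=-3, c=M0/2=0, d=(M1−M0)/(6·1)=-2/3, b=Δ0−h0·(2M0+M1)/6=11/3
seg 1: a=0, c=M1/2=-2, d=(M2−M1)/(6·2)=1/3, b=Δ1−h1·(2M1+M2)/6=5/3
t_q=5/2 → seg 1, τ=3/2; S=0+5/3·τ+-2·τ²+1/3·τ³=-7/8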